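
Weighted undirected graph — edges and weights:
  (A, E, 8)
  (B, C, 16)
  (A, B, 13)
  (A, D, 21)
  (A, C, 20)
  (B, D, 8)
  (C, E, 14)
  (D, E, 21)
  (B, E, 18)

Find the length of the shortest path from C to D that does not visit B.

35

Checking several routes:
C-A-D: 20 + 21 = 41
C-E-D: 14 + 21 = 35
C-E-A-D: 14 + 8 + 21 = 43
Shortest: 35.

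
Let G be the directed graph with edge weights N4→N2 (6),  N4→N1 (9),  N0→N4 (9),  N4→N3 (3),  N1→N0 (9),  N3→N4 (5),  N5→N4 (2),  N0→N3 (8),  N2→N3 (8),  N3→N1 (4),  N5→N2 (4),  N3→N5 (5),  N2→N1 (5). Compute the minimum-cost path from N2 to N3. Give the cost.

Routes from N2 to N3:
N2 -> N1 -> N0 -> N3: 5 + 9 + 8 = 22
N2 -> N1 -> N0 -> N4 -> N3: 5 + 9 + 9 + 3 = 26
N2 -> N3: 8
Shortest: 8.

8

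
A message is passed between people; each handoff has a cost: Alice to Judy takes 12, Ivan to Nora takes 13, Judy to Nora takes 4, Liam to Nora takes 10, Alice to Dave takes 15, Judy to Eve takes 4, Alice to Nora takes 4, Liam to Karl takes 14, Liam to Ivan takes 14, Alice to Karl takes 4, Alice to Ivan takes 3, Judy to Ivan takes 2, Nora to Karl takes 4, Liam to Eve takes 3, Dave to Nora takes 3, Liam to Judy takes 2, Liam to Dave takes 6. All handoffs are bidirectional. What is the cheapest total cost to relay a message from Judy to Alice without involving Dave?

5

A few of the Judy→Alice routes:
Judy - Nora - Karl - Alice: 4 + 4 + 4 = 12
Judy - Nora - Alice: 4 + 4 = 8
Judy - Alice: 12
Judy - Ivan - Alice: 2 + 3 = 5
Shortest: 5.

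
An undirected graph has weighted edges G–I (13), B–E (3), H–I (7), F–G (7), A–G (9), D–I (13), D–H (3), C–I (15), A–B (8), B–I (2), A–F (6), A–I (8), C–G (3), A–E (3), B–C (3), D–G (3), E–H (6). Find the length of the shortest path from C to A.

9

A few of the C→A routes:
C→G→D→H→E→A: 3 + 3 + 3 + 6 + 3 = 18
C→G→A: 3 + 9 = 12
C→B→E→A: 3 + 3 + 3 = 9
C→B→A: 3 + 8 = 11
C→G→F→A: 3 + 7 + 6 = 16
C→B→I→A: 3 + 2 + 8 = 13
Shortest: 9.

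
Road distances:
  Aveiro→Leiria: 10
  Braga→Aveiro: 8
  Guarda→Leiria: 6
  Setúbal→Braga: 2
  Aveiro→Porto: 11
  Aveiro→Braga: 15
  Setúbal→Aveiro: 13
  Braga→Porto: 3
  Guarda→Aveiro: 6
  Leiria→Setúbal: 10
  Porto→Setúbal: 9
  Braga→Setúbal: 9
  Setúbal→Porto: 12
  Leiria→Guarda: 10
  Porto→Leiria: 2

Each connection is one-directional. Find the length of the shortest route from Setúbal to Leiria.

7

Checking several routes:
Setúbal-Braga-Aveiro-Leiria: 2 + 8 + 10 = 20
Setúbal-Aveiro-Porto-Leiria: 13 + 11 + 2 = 26
Setúbal-Porto-Leiria: 12 + 2 = 14
Setúbal-Aveiro-Leiria: 13 + 10 = 23
Setúbal-Braga-Aveiro-Porto-Leiria: 2 + 8 + 11 + 2 = 23
Setúbal-Braga-Porto-Leiria: 2 + 3 + 2 = 7
Best route has total 7.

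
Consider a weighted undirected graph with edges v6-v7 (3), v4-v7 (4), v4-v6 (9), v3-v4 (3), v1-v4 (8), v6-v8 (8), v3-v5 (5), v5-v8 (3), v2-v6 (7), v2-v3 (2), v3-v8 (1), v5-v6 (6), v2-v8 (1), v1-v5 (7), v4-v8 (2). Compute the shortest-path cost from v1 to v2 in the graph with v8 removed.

13

Some routes from v1 to v2 avoiding v8:
v1→v4→v3→v2: 8 + 3 + 2 = 13
v1→v5→v3→v2: 7 + 5 + 2 = 14
v1→v5→v6→v2: 7 + 6 + 7 = 20
Shortest: 13.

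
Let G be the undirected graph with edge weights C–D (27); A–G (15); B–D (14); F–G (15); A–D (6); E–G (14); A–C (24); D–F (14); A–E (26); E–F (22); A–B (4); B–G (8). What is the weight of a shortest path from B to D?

A few of the B→D routes:
B - A - D: 4 + 6 = 10
B - A - G - F - D: 4 + 15 + 15 + 14 = 48
B - D: 14
B - G - F - D: 8 + 15 + 14 = 37
B - G - A - D: 8 + 15 + 6 = 29
The minimum is 10.

10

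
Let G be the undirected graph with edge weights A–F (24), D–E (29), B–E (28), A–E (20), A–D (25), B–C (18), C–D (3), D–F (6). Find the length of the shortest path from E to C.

32

Comparing a few candidate routes:
E → A → D → C: 20 + 25 + 3 = 48
E → D → C: 29 + 3 = 32
E → B → C: 28 + 18 = 46
The minimum is 32.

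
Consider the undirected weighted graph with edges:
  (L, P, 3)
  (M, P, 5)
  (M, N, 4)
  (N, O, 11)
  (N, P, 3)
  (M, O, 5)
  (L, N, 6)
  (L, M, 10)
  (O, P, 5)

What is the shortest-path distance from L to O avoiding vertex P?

Paths from L to O avoiding P:
L → N → M → O: 6 + 4 + 5 = 15
L → M → N → O: 10 + 4 + 11 = 25
L → N → O: 6 + 11 = 17
L → M → O: 10 + 5 = 15
Shortest: 15.

15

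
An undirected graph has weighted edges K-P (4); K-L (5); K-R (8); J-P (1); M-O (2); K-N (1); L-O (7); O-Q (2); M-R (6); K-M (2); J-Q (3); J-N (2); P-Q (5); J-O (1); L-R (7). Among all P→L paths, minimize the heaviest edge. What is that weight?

5

Comparing a few candidate routes:
P - J - Q - O - M - K - L: max(1, 3, 2, 2, 2, 5) = 5
P - Q - O - J - N - K - L: max(5, 2, 1, 2, 1, 5) = 5
P - J - N - K - L: max(1, 2, 1, 5) = 5
P - J - O - M - K - L: max(1, 1, 2, 2, 5) = 5
Smallest bottleneck: 5.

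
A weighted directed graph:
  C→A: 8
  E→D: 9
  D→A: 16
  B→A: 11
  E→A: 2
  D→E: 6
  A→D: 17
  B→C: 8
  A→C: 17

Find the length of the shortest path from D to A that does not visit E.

16

Paths from D to A avoiding E:
D → A: 16
The minimum is 16.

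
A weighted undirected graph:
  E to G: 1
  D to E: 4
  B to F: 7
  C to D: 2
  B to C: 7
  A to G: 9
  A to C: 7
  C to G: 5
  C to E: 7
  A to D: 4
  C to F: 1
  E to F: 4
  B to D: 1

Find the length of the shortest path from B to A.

5

Checking several routes:
B-F-C-D-A: 7 + 1 + 2 + 4 = 14
B-C-D-A: 7 + 2 + 4 = 13
B-C-A: 7 + 7 = 14
B-D-A: 1 + 4 = 5
B-D-C-A: 1 + 2 + 7 = 10
The minimum is 5.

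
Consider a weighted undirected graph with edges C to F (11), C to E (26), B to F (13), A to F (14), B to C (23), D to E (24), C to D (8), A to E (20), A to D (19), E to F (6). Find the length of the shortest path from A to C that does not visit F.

Candidate routes:
A-D-E-C: 19 + 24 + 26 = 69
A-E-D-C: 20 + 24 + 8 = 52
A-D-C: 19 + 8 = 27
A-E-C: 20 + 26 = 46
The minimum is 27.

27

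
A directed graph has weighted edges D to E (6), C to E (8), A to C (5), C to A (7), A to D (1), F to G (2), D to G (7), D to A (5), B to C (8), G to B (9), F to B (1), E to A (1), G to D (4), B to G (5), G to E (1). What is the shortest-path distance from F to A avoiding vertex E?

11

Routes from F to A avoiding E:
F → G → D → A: 2 + 4 + 5 = 11
F → B → G → D → A: 1 + 5 + 4 + 5 = 15
F → G → B → C → A: 2 + 9 + 8 + 7 = 26
F → B → C → A: 1 + 8 + 7 = 16
The minimum is 11.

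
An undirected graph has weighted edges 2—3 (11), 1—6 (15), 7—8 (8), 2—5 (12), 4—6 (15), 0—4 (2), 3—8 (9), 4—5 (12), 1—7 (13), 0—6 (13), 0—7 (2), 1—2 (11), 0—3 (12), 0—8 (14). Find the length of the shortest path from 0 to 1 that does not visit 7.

Checking several routes:
0 - 4 - 6 - 1: 2 + 15 + 15 = 32
0 - 3 - 2 - 1: 12 + 11 + 11 = 34
0 - 4 - 5 - 2 - 1: 2 + 12 + 12 + 11 = 37
0 - 6 - 1: 13 + 15 = 28
0 - 8 - 3 - 2 - 1: 14 + 9 + 11 + 11 = 45
Shortest: 28.

28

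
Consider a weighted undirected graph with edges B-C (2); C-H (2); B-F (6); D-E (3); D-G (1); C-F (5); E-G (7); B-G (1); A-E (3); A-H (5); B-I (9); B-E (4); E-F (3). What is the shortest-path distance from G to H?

Comparing a few candidate routes:
G-B-E-A-H: 1 + 4 + 3 + 5 = 13
G-D-E-A-H: 1 + 3 + 3 + 5 = 12
G-D-E-B-C-H: 1 + 3 + 4 + 2 + 2 = 12
G-B-C-H: 1 + 2 + 2 = 5
Best route has total 5.

5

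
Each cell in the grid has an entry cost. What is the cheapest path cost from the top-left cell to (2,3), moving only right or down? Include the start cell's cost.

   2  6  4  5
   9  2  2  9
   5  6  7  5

Cheapest: [0,0] → [0,1] → [1,1] → [1,2] → [2,2] → [2,3]
  2 + 6 + 2 + 2 + 7 + 5 = 24

24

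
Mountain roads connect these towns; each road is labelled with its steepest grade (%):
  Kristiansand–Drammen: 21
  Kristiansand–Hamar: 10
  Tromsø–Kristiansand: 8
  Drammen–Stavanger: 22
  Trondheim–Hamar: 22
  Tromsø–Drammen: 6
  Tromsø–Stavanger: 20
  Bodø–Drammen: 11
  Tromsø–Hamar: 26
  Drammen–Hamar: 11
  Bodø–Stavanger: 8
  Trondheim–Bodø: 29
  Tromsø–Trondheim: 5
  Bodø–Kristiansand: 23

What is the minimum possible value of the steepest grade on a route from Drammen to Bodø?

11

Checking several routes:
Drammen → Bodø: max(11) = 11
Drammen → Hamar → Kristiansand → Tromsø → Stavanger → Bodø: max(11, 10, 8, 20, 8) = 20
Drammen → Tromsø → Stavanger → Bodø: max(6, 20, 8) = 20
Best route has worst link 11%.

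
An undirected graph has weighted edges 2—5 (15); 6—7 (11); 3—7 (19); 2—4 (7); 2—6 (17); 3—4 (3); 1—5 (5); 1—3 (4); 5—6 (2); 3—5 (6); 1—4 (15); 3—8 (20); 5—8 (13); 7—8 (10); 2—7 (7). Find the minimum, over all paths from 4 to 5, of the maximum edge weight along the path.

5

Comparing a few candidate routes:
4 → 1 → 5: max(15, 5) = 15
4 → 2 → 7 → 6 → 5: max(7, 7, 11, 2) = 11
4 → 2 → 7 → 8 → 5: max(7, 7, 10, 13) = 13
4 → 3 → 1 → 5: max(3, 4, 5) = 5
4 → 3 → 5: max(3, 6) = 6
Best route has worst link 5.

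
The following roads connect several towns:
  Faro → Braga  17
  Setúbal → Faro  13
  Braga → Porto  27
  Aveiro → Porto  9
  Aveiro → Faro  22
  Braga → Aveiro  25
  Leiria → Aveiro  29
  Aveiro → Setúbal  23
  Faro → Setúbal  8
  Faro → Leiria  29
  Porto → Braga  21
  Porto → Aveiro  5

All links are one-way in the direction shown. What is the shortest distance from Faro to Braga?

Candidate routes:
Faro→Braga: 17
Faro→Leiria→Aveiro→Porto→Braga: 29 + 29 + 9 + 21 = 88
Best route has total 17.

17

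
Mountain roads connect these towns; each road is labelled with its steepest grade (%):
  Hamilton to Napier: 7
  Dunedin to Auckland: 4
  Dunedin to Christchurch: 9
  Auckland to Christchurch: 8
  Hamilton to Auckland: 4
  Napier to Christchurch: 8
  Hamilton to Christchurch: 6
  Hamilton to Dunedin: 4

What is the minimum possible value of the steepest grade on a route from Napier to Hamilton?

Checking several routes:
Napier -> Hamilton: max(7) = 7
Napier -> Christchurch -> Auckland -> Dunedin -> Hamilton: max(8, 8, 4, 4) = 8
Napier -> Christchurch -> Auckland -> Hamilton: max(8, 8, 4) = 8
Best route has worst link 7%.

7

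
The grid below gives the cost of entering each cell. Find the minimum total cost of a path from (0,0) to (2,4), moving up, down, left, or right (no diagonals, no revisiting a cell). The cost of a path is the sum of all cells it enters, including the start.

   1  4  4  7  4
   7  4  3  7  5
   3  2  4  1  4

20

One optimal route is (0,0) (0,1) (1,1) (2,1) (2,2) (2,3) (2,4).
Its cost is 1 + 4 + 4 + 2 + 4 + 1 + 4 = 20.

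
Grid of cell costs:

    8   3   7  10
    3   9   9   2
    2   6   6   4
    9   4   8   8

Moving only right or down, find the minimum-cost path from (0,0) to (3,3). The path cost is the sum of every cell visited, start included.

37

Cheapest: r0c0 r1c0 r2c0 r2c1 r2c2 r2c3 r3c3
  8 + 3 + 2 + 6 + 6 + 4 + 8 = 37
For comparison, the top-then-right route costs 42.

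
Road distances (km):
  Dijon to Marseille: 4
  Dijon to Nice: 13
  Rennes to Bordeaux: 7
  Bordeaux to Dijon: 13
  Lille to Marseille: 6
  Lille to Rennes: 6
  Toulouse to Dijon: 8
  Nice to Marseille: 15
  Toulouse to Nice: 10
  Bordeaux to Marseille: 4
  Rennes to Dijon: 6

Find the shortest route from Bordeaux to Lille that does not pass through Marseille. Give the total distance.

Paths from Bordeaux to Lille avoiding Marseille:
Bordeaux → Dijon → Rennes → Lille: 13 + 6 + 6 = 25
Bordeaux → Rennes → Lille: 7 + 6 = 13
Best route has total 13 km.

13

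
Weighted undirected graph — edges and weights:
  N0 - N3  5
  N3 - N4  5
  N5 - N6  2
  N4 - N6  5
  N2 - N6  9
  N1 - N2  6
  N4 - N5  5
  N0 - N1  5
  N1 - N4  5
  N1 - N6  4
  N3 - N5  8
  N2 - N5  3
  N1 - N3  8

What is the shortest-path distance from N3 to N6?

Checking several routes:
N3→N4→N6: 5 + 5 = 10
N3→N1→N6: 8 + 4 = 12
N3→N5→N6: 8 + 2 = 10
N3→N4→N5→N6: 5 + 5 + 2 = 12
The minimum is 10.

10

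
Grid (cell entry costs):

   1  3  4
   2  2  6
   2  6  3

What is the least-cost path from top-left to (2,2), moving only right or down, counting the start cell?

14

Best path: (0,0) -> (1,0) -> (1,1) -> (1,2) -> (2,2)
Cost: 1 + 2 + 2 + 6 + 3 = 14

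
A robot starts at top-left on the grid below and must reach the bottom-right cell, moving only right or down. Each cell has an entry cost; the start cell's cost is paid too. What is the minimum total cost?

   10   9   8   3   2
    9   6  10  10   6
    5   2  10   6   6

44

One optimal route is (0,0) (0,1) (0,2) (0,3) (0,4) (1,4) (2,4).
Its cost is 10 + 9 + 8 + 3 + 2 + 6 + 6 = 44.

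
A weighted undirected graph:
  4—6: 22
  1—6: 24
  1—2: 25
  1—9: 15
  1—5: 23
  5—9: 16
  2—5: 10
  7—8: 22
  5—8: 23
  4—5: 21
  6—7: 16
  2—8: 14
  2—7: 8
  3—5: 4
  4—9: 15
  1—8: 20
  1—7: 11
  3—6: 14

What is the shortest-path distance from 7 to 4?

Checking several routes:
7 - 6 - 4: 16 + 22 = 38
7 - 1 - 9 - 4: 11 + 15 + 15 = 41
7 - 2 - 5 - 4: 8 + 10 + 21 = 39
7 - 2 - 5 - 9 - 4: 8 + 10 + 16 + 15 = 49
The minimum is 38.

38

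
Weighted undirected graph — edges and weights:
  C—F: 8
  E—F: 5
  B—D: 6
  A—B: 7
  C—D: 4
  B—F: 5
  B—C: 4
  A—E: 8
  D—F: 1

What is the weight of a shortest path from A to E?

8

Candidate routes:
A-E: 8
A-B-F-E: 7 + 5 + 5 = 17
A-B-C-F-E: 7 + 4 + 8 + 5 = 24
A-B-C-D-F-E: 7 + 4 + 4 + 1 + 5 = 21
A-B-D-C-F-E: 7 + 6 + 4 + 8 + 5 = 30
A-B-D-F-E: 7 + 6 + 1 + 5 = 19
The minimum is 8.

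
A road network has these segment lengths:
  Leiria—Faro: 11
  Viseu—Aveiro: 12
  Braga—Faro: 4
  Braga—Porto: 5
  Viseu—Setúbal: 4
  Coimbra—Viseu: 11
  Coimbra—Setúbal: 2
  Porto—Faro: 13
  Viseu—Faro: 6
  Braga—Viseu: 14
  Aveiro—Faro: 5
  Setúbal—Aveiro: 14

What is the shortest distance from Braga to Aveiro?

A few of the Braga→Aveiro routes:
Braga-Faro-Viseu-Aveiro: 4 + 6 + 12 = 22
Braga-Faro-Aveiro: 4 + 5 = 9
Braga-Porto-Faro-Aveiro: 5 + 13 + 5 = 23
Shortest: 9.

9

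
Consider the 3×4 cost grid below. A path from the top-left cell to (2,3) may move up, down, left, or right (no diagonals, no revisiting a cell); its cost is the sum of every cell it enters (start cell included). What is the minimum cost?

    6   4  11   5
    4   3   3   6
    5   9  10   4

26

Path (0,0) → (0,1) → (1,1) → (1,2) → (1,3) → (2,3): 6 + 4 + 3 + 3 + 6 + 4 = 26.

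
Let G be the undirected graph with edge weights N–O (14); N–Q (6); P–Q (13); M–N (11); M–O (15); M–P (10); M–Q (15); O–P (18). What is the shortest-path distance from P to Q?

13

Comparing a few candidate routes:
P - Q: 13
P - M - Q: 10 + 15 = 25
P - M - N - Q: 10 + 11 + 6 = 27
P - O - N - Q: 18 + 14 + 6 = 38
The minimum is 13.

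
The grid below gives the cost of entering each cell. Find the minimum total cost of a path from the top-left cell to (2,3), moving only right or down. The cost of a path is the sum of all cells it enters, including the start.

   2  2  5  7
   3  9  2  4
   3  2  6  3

Cheapest: [0,0] → [0,1] → [0,2] → [1,2] → [1,3] → [2,3]
  2 + 2 + 5 + 2 + 4 + 3 = 18

18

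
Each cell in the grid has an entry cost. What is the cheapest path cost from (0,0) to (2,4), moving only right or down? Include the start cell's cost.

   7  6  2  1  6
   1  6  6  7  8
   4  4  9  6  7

36

Take (0,0) → (0,1) → (0,2) → (0,3) → (1,3) → (2,3) → (2,4) for a total of 7 + 6 + 2 + 1 + 7 + 6 + 7 = 36.
(Top row then right column would cost 37.)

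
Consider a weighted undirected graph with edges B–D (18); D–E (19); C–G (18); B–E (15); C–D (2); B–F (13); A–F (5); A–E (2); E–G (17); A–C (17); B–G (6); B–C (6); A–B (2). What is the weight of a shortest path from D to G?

Checking several routes:
D - C - G: 2 + 18 = 20
D - B - G: 18 + 6 = 24
D - C - B - G: 2 + 6 + 6 = 14
Shortest: 14.

14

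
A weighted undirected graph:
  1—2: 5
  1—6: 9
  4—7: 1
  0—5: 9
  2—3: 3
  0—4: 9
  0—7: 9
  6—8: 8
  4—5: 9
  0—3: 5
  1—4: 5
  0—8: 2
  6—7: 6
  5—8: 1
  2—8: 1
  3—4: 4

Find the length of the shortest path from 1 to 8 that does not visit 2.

15

Comparing a few candidate routes:
1→4→3→0→8: 5 + 4 + 5 + 2 = 16
1→4→0→8: 5 + 9 + 2 = 16
1→4→5→8: 5 + 9 + 1 = 15
Shortest: 15.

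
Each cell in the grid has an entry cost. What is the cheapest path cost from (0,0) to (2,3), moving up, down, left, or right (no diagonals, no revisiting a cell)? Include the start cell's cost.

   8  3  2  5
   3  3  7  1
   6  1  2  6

Take (0,0) → (0,1) → (1,1) → (2,1) → (2,2) → (2,3) for a total of 8 + 3 + 3 + 1 + 2 + 6 = 23.

23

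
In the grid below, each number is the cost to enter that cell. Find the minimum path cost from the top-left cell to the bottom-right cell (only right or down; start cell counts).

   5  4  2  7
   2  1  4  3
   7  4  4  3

18

Cheapest: [0,0] → [1,0] → [1,1] → [1,2] → [1,3] → [2,3]
  5 + 2 + 1 + 4 + 3 + 3 = 18
For comparison, the top-then-right route costs 24.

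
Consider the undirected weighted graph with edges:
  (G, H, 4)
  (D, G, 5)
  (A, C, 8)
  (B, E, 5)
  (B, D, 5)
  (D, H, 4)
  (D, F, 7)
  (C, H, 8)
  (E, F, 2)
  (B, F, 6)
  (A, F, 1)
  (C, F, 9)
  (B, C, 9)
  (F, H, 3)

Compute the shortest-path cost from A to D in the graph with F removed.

Routes from A to D avoiding F:
A→C→H→D: 8 + 8 + 4 = 20
A→C→H→G→D: 8 + 8 + 4 + 5 = 25
A→C→B→D: 8 + 9 + 5 = 22
The minimum is 20.

20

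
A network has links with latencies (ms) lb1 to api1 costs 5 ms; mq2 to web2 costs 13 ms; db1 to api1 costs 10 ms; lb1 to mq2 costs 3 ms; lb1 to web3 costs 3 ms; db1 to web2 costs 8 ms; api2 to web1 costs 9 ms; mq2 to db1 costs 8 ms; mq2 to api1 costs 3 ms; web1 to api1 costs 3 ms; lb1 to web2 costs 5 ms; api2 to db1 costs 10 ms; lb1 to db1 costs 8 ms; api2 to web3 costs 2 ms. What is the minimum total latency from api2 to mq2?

Checking several routes:
api2-web3-lb1-mq2: 2 + 3 + 3 = 8
api2-db1-mq2: 10 + 8 = 18
api2-web3-lb1-api1-mq2: 2 + 3 + 5 + 3 = 13
api2-web1-api1-lb1-mq2: 9 + 3 + 5 + 3 = 20
api2-web1-api1-mq2: 9 + 3 + 3 = 15
Best route has total 8 ms.

8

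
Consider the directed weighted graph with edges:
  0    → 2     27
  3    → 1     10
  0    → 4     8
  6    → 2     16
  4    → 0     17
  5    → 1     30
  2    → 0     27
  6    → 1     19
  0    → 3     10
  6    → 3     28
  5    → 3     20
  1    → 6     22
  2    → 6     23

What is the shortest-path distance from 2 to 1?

42

Routes from 2 to 1:
2→0→3→1: 27 + 10 + 10 = 47
2→6→3→1: 23 + 28 + 10 = 61
2→6→1: 23 + 19 = 42
Best route has total 42.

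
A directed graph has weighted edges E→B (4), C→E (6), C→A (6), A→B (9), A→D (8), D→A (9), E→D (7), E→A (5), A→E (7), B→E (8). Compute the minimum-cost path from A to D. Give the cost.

Candidate routes:
A→E→D: 7 + 7 = 14
A→D: 8
A→B→E→D: 9 + 8 + 7 = 24
The minimum is 8.

8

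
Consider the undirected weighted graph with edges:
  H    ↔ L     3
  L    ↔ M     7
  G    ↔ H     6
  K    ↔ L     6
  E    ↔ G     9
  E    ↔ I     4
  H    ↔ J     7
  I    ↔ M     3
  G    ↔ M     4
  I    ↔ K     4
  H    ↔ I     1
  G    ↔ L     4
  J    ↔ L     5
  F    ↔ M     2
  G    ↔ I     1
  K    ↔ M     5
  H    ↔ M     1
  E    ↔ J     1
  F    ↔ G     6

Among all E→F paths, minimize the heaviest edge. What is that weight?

A few of the E→F routes:
E-I-M-F: max(4, 3, 2) = 4
E-I-H-L-G-M-F: max(4, 1, 3, 4, 4, 2) = 4
E-I-H-M-F: max(4, 1, 1, 2) = 4
Best route has worst link 4.

4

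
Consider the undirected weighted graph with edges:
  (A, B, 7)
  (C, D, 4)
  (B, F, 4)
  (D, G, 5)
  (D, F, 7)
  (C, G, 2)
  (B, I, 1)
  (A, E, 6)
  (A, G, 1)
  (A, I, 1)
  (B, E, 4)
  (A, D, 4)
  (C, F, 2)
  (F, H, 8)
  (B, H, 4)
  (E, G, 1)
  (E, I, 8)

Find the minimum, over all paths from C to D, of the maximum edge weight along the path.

A few of the C→D routes:
C -> D: max(4) = 4
C -> F -> B -> E -> G -> A -> D: max(2, 4, 4, 1, 1, 4) = 4
C -> F -> B -> I -> A -> D: max(2, 4, 1, 1, 4) = 4
Best route has worst link 4.

4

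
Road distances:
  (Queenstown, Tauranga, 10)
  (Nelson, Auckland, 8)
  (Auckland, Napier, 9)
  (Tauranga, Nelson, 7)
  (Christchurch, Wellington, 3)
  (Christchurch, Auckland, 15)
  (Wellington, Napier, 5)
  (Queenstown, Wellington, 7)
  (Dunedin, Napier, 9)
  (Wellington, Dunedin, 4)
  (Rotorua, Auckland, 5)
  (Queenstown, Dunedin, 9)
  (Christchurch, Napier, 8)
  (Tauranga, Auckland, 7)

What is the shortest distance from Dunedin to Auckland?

18

Comparing a few candidate routes:
Dunedin→Wellington→Napier→Auckland: 4 + 5 + 9 = 18
Dunedin→Wellington→Christchurch→Auckland: 4 + 3 + 15 = 22
Dunedin→Napier→Auckland: 9 + 9 = 18
Dunedin→Wellington→Christchurch→Napier→Auckland: 4 + 3 + 8 + 9 = 24
Best route has total 18.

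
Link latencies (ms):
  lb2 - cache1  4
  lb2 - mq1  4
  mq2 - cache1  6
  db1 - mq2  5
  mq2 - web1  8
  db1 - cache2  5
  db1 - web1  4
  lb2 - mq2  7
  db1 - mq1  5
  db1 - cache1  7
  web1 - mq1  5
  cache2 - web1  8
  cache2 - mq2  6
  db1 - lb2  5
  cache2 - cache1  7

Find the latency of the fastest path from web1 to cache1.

11

Comparing a few candidate routes:
web1 - db1 - lb2 - cache1: 4 + 5 + 4 = 13
web1 - mq1 - lb2 - cache1: 5 + 4 + 4 = 13
web1 - db1 - cache1: 4 + 7 = 11
web1 - mq2 - cache1: 8 + 6 = 14
Shortest: 11 ms.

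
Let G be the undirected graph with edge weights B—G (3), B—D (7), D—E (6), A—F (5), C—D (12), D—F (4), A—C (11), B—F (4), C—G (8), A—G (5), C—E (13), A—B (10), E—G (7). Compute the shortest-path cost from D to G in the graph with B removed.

Some routes from D to G avoiding B:
D - E - C - G: 6 + 13 + 8 = 27
D - C - G: 12 + 8 = 20
D - F - A - G: 4 + 5 + 5 = 14
D - C - A - G: 12 + 11 + 5 = 28
D - E - G: 6 + 7 = 13
D - F - A - C - G: 4 + 5 + 11 + 8 = 28
Shortest: 13.

13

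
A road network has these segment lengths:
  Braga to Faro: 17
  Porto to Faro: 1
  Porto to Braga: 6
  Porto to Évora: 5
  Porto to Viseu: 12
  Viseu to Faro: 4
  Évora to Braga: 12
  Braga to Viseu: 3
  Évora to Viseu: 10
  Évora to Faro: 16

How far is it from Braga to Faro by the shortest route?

Some routes from Braga to Faro:
Braga - Faro: 17
Braga - Viseu - Porto - Faro: 3 + 12 + 1 = 16
Braga - Porto - Faro: 6 + 1 = 7
Braga - Viseu - Faro: 3 + 4 = 7
Best route has total 7.

7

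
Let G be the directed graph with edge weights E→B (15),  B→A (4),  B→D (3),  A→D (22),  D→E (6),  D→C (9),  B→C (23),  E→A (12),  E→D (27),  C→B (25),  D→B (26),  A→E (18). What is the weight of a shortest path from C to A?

Candidate routes:
C → B → A: 25 + 4 = 29
C → B → D → E → A: 25 + 3 + 6 + 12 = 46
The minimum is 29.

29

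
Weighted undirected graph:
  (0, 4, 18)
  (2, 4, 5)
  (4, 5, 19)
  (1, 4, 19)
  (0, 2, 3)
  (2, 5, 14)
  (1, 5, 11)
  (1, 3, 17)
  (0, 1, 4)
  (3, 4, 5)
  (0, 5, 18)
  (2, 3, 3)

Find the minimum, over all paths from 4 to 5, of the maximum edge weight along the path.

11

Comparing a few candidate routes:
4 → 3 → 2 → 0 → 1 → 5: max(5, 3, 3, 4, 11) = 11
4 → 3 → 2 → 5: max(5, 3, 14) = 14
4 → 2 → 3 → 1 → 5: max(5, 3, 17, 11) = 17
4 → 2 → 5: max(5, 14) = 14
4 → 2 → 0 → 1 → 5: max(5, 3, 4, 11) = 11
Smallest bottleneck: 11.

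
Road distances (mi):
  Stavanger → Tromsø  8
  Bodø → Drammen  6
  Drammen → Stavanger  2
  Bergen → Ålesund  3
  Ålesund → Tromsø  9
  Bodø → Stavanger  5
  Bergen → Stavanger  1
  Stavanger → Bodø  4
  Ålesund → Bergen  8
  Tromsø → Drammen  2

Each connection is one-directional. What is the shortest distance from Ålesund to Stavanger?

9

Candidate routes:
Ålesund - Bergen - Stavanger: 8 + 1 = 9
Ålesund - Tromsø - Drammen - Stavanger: 9 + 2 + 2 = 13
The minimum is 9 mi.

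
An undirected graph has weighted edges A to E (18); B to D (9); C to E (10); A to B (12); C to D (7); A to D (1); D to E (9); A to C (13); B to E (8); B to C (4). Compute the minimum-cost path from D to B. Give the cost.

A few of the D→B routes:
D → B: 9
D → C → B: 7 + 4 = 11
D → E → B: 9 + 8 = 17
D → A → B: 1 + 12 = 13
D → A → C → B: 1 + 13 + 4 = 18
D → E → C → B: 9 + 10 + 4 = 23
Best route has total 9.

9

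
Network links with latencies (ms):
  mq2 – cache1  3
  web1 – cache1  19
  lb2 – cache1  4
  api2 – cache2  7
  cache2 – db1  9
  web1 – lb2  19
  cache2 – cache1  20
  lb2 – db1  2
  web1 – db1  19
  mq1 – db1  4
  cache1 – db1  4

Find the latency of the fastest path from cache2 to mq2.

16

A few of the cache2→mq2 routes:
cache2 - db1 - cache1 - mq2: 9 + 4 + 3 = 16
cache2 - db1 - lb2 - cache1 - mq2: 9 + 2 + 4 + 3 = 18
cache2 - db1 - web1 - cache1 - mq2: 9 + 19 + 19 + 3 = 50
cache2 - cache1 - mq2: 20 + 3 = 23
The minimum is 16 ms.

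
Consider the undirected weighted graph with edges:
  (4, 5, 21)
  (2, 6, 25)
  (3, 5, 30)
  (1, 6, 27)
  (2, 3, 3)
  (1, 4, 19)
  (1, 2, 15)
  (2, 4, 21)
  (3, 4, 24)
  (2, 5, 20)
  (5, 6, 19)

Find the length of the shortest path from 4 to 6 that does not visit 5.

46

Checking several routes:
4 - 3 - 2 - 6: 24 + 3 + 25 = 52
4 - 2 - 6: 21 + 25 = 46
4 - 1 - 6: 19 + 27 = 46
Best route has total 46.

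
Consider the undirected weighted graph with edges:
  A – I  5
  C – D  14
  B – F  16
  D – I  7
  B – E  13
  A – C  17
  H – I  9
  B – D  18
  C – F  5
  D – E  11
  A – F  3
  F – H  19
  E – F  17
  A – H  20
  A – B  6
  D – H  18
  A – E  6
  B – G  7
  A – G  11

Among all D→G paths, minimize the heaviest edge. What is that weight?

A few of the D→G routes:
D→E→A→B→G: max(11, 6, 6, 7) = 11
D→E→A→G: max(11, 6, 11) = 11
D→I→A→B→G: max(7, 5, 6, 7) = 7
Best route has worst link 7.

7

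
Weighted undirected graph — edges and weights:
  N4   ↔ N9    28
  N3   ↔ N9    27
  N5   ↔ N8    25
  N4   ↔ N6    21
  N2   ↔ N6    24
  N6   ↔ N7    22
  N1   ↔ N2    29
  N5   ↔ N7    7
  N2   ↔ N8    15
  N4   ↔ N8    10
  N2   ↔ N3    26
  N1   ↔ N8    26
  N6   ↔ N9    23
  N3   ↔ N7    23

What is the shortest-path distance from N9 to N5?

Checking several routes:
N9→N3→N7→N5: 27 + 23 + 7 = 57
N9→N6→N7→N5: 23 + 22 + 7 = 52
N9→N4→N6→N7→N5: 28 + 21 + 22 + 7 = 78
N9→N4→N8→N5: 28 + 10 + 25 = 63
Shortest: 52.

52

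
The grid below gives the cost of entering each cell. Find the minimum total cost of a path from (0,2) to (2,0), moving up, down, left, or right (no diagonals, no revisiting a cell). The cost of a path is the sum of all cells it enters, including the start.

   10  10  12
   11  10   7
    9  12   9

49

Cheapest: [0,2] [1,2] [1,1] [1,0] [2,0]
  12 + 7 + 10 + 11 + 9 = 49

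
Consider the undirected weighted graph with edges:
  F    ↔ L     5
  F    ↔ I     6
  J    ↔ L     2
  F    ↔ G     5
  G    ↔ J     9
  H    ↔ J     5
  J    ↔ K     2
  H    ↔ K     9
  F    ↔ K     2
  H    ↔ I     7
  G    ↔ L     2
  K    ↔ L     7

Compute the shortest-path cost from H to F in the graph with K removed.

12

Routes from H to F avoiding K:
H → I → F: 7 + 6 = 13
H → J → L → G → F: 5 + 2 + 2 + 5 = 14
H → J → G → F: 5 + 9 + 5 = 19
H → J → G → L → F: 5 + 9 + 2 + 5 = 21
H → J → L → F: 5 + 2 + 5 = 12
Shortest: 12.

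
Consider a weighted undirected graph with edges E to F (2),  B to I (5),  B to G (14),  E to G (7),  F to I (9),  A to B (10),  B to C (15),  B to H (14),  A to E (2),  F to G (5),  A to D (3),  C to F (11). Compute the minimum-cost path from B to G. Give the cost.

14

A few of the B→G routes:
B→I→F→G: 5 + 9 + 5 = 19
B→G: 14
B→A→E→G: 10 + 2 + 7 = 19
B→A→E→F→G: 10 + 2 + 2 + 5 = 19
B→I→F→E→G: 5 + 9 + 2 + 7 = 23
Best route has total 14.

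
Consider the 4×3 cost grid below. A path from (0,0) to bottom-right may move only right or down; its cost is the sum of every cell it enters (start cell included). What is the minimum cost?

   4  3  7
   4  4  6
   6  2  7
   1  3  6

22

Cheapest: [0,0]→[0,1]→[1,1]→[2,1]→[3,1]→[3,2]
  4 + 3 + 4 + 2 + 3 + 6 = 22
(Top row then right column would cost 33.)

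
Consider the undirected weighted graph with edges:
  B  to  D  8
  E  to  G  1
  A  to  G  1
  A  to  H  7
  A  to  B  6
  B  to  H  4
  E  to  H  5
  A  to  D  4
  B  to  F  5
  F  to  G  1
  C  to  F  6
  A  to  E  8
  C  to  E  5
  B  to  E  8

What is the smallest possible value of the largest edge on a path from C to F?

5

Some routes from C to F:
C -> E -> H -> B -> A -> G -> F: max(5, 5, 4, 6, 1, 1) = 6
C -> E -> G -> F: max(5, 1, 1) = 5
C -> F: max(6) = 6
C -> E -> H -> B -> F: max(5, 5, 4, 5) = 5
C -> E -> G -> A -> B -> F: max(5, 1, 1, 6, 5) = 6
Smallest bottleneck: 5.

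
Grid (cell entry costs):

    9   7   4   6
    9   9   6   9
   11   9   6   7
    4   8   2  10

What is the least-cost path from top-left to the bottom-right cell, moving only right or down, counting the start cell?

Path (0,0) → (0,1) → (0,2) → (1,2) → (2,2) → (3,2) → (3,3): 9 + 7 + 4 + 6 + 6 + 2 + 10 = 44.
For comparison, the top-then-right route costs 52.

44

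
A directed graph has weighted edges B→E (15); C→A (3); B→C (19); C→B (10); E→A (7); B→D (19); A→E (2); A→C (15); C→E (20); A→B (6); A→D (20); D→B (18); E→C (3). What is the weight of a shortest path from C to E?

5

Checking several routes:
C -> E: 20
C -> A -> E: 3 + 2 = 5
C -> A -> B -> E: 3 + 6 + 15 = 24
Best route has total 5.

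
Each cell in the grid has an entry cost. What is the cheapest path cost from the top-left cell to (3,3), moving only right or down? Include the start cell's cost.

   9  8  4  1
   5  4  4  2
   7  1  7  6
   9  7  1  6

Take [0,0] -> [1,0] -> [1,1] -> [2,1] -> [2,2] -> [3,2] -> [3,3] for a total of 9 + 5 + 4 + 1 + 7 + 1 + 6 = 33.
(Top row then right column would cost 36.)

33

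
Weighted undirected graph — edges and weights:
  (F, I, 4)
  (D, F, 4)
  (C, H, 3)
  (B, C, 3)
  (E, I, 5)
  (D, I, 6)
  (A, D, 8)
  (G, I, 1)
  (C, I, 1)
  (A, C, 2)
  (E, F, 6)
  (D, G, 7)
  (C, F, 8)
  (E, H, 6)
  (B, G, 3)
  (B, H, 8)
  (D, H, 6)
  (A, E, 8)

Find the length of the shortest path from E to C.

6

Some routes from E to C:
E-F-I-C: 6 + 4 + 1 = 11
E-A-C: 8 + 2 = 10
E-H-C: 6 + 3 = 9
E-I-G-B-C: 5 + 1 + 3 + 3 = 12
E-I-C: 5 + 1 = 6
Shortest: 6.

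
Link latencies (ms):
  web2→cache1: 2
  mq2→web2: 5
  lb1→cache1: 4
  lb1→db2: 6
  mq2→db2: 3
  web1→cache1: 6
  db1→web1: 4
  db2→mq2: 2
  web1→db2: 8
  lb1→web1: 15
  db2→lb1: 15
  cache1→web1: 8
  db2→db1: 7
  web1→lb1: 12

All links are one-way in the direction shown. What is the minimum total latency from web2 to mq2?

Routes from web2 to mq2:
web2 - cache1 - web1 - lb1 - db2 - mq2: 2 + 8 + 12 + 6 + 2 = 30
web2 - cache1 - web1 - db2 - mq2: 2 + 8 + 8 + 2 = 20
The minimum is 20 ms.

20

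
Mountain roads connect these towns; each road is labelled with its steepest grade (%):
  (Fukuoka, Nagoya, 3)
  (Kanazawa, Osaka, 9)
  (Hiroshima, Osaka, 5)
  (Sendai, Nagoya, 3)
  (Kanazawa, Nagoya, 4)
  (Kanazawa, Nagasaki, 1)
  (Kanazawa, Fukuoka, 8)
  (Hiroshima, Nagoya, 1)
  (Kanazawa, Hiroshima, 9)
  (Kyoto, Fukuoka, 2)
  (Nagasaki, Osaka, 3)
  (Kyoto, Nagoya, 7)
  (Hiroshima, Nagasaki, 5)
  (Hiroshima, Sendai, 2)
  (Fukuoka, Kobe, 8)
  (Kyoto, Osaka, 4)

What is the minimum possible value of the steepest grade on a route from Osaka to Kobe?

Checking several routes:
Osaka→Hiroshima→Nagoya→Fukuoka→Kobe: max(5, 1, 3, 8) = 8
Osaka→Hiroshima→Nagasaki→Kanazawa→Nagoya→Fukuoka→Kobe: max(5, 5, 1, 4, 3, 8) = 8
Osaka→Hiroshima→Nagoya→Kyoto→Fukuoka→Kobe: max(5, 1, 7, 2, 8) = 8
Osaka→Hiroshima→Nagoya→Kanazawa→Fukuoka→Kobe: max(5, 1, 4, 8, 8) = 8
Osaka→Hiroshima→Nagasaki→Kanazawa→Nagoya→Kyoto→Fukuoka→Kobe: max(5, 5, 1, 4, 7, 2, 8) = 8
Osaka→Hiroshima→Nagasaki→Kanazawa→Fukuoka→Kobe: max(5, 5, 1, 8, 8) = 8
Best route has worst link 8%.

8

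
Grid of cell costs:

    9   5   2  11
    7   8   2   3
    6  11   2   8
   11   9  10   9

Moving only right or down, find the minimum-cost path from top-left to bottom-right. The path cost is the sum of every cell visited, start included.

Take r0c0 -> r0c1 -> r0c2 -> r1c2 -> r2c2 -> r2c3 -> r3c3 for a total of 9 + 5 + 2 + 2 + 2 + 8 + 9 = 37.

37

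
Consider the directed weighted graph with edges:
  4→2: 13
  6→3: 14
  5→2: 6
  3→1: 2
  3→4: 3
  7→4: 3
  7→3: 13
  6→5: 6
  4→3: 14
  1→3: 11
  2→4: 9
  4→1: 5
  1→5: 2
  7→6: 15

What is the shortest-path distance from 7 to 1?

Some routes from 7 to 1:
7 → 4 → 3 → 1: 3 + 14 + 2 = 19
7 → 3 → 1: 13 + 2 = 15
7 → 4 → 1: 3 + 5 = 8
The minimum is 8.

8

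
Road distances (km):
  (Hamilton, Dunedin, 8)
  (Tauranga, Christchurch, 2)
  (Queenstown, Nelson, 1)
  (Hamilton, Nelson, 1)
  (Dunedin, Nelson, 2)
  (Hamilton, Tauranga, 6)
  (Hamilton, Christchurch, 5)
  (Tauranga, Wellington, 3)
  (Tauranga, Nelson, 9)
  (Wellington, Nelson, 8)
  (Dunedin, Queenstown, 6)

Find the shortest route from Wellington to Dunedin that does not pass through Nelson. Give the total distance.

17

Paths from Wellington to Dunedin avoiding Nelson:
Wellington - Tauranga - Hamilton - Dunedin: 3 + 6 + 8 = 17
Wellington - Tauranga - Christchurch - Hamilton - Dunedin: 3 + 2 + 5 + 8 = 18
The minimum is 17 km.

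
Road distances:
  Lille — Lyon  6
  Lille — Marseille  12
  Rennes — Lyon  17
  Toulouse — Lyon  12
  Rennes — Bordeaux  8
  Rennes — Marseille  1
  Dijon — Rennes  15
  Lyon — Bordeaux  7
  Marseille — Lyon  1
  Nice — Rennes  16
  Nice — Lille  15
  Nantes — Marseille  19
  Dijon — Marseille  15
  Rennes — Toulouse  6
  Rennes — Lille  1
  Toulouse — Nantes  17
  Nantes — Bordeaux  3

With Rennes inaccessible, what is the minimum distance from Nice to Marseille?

22

Comparing a few candidate routes:
Nice -> Lille -> Marseille: 15 + 12 = 27
Nice -> Lille -> Lyon -> Marseille: 15 + 6 + 1 = 22
Nice -> Lille -> Lyon -> Bordeaux -> Nantes -> Marseille: 15 + 6 + 7 + 3 + 19 = 50
The minimum is 22.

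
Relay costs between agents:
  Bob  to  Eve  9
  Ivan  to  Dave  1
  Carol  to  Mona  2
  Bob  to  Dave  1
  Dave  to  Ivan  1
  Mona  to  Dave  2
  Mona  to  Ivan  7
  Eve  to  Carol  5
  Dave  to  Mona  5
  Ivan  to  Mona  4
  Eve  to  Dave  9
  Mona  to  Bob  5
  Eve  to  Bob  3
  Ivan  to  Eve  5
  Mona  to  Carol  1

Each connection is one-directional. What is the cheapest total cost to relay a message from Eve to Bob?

3

Paths from Eve to Bob:
Eve -> Dave -> Ivan -> Mona -> Bob: 9 + 1 + 4 + 5 = 19
Eve -> Bob: 3
Eve -> Dave -> Mona -> Bob: 9 + 5 + 5 = 19
Eve -> Carol -> Mona -> Bob: 5 + 2 + 5 = 12
Best route has total 3.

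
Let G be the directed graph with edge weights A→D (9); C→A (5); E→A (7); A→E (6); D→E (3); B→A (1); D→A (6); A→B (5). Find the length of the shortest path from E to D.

16

Paths from E to D:
E-A-D: 7 + 9 = 16
Shortest: 16.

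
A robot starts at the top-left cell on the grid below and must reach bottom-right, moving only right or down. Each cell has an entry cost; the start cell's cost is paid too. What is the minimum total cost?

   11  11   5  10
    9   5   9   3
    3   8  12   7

44

Best path: [0,0] → [1,0] → [1,1] → [1,2] → [1,3] → [2,3]
Cost: 11 + 9 + 5 + 9 + 3 + 7 = 44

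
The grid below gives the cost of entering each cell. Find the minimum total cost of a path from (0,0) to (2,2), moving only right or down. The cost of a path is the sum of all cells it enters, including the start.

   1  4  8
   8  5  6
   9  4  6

Best path: r0c0→r0c1→r1c1→r2c1→r2c2
Cost: 1 + 4 + 5 + 4 + 6 = 20

20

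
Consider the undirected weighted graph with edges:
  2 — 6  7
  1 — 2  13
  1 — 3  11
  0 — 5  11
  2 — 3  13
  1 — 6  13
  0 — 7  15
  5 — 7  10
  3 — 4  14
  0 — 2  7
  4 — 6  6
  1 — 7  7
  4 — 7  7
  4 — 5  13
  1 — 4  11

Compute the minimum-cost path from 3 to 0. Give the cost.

20

Comparing a few candidate routes:
3-4-6-2-0: 14 + 6 + 7 + 7 = 34
3-1-2-0: 11 + 13 + 7 = 31
3-2-0: 13 + 7 = 20
3-1-7-0: 11 + 7 + 15 = 33
The minimum is 20.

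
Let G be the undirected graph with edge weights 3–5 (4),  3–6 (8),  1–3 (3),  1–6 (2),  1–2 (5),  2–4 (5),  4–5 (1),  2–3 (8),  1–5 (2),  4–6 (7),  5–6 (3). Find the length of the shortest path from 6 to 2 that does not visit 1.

9

Checking several routes:
6 → 5 → 3 → 2: 3 + 4 + 8 = 15
6 → 3 → 2: 8 + 8 = 16
6 → 5 → 4 → 2: 3 + 1 + 5 = 9
6 → 4 → 2: 7 + 5 = 12
Shortest: 9.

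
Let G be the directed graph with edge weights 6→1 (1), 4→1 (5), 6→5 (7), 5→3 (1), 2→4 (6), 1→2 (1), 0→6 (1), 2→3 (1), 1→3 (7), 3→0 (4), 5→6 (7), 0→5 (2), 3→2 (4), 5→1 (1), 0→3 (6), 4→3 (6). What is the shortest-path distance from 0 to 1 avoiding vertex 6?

3

Paths from 0 to 1 avoiding 6:
0 → 3 → 2 → 4 → 1: 6 + 4 + 6 + 5 = 21
0 → 5 → 3 → 2 → 4 → 1: 2 + 1 + 4 + 6 + 5 = 18
0 → 5 → 1: 2 + 1 = 3
Shortest: 3.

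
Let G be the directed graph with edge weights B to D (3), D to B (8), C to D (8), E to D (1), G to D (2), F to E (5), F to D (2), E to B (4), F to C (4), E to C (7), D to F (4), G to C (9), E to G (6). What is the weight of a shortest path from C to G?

23

Candidate routes:
C-D-F-E-G: 8 + 4 + 5 + 6 = 23
The minimum is 23.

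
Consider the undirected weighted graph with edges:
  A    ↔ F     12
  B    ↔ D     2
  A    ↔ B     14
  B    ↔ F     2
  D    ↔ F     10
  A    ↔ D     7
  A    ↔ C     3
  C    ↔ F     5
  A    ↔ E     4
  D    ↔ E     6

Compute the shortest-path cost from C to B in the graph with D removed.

7

Some routes from C to B avoiding D:
C → F → B: 5 + 2 = 7
C → A → F → B: 3 + 12 + 2 = 17
C → A → B: 3 + 14 = 17
Shortest: 7.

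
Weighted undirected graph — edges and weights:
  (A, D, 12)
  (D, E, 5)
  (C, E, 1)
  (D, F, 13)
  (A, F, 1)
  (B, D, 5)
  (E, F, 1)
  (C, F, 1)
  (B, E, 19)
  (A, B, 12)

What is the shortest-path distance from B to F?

11

Checking several routes:
B -> D -> E -> C -> F: 5 + 5 + 1 + 1 = 12
B -> D -> E -> F: 5 + 5 + 1 = 11
B -> A -> F: 12 + 1 = 13
The minimum is 11.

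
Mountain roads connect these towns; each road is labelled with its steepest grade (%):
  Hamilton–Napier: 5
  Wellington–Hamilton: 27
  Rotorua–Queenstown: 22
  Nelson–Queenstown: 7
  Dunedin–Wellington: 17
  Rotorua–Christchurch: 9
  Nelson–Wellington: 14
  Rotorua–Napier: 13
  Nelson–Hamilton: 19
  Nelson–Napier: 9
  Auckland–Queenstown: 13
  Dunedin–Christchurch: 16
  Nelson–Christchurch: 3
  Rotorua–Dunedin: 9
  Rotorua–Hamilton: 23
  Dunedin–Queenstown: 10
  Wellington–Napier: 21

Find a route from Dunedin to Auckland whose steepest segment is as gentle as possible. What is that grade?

Comparing a few candidate routes:
Dunedin→Rotorua→Christchurch→Nelson→Queenstown→Auckland: max(9, 9, 3, 7, 13) = 13
Dunedin→Rotorua→Napier→Nelson→Queenstown→Auckland: max(9, 13, 9, 7, 13) = 13
Dunedin→Christchurch→Nelson→Queenstown→Auckland: max(16, 3, 7, 13) = 16
Dunedin→Queenstown→Auckland: max(10, 13) = 13
The minimum achievable maximum is 13%.

13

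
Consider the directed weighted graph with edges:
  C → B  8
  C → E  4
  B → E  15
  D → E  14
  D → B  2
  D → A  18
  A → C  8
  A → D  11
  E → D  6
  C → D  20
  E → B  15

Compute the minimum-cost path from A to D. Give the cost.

Some routes from A to D:
A-C-E-D: 8 + 4 + 6 = 18
A-D: 11
A-C-D: 8 + 20 = 28
The minimum is 11.

11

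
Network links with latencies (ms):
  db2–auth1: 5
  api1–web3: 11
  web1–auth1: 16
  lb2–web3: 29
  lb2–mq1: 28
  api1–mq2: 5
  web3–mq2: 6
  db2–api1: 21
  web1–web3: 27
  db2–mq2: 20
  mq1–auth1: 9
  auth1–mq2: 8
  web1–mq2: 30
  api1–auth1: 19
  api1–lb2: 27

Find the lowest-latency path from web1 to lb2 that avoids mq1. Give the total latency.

56

Some routes from web1 to lb2 avoiding mq1:
web1-mq2-api1-lb2: 30 + 5 + 27 = 62
web1-mq2-web3-lb2: 30 + 6 + 29 = 65
web1-auth1-mq2-web3-lb2: 16 + 8 + 6 + 29 = 59
web1-web3-lb2: 27 + 29 = 56
web1-auth1-mq2-api1-lb2: 16 + 8 + 5 + 27 = 56
web1-auth1-api1-lb2: 16 + 19 + 27 = 62
Shortest: 56 ms.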